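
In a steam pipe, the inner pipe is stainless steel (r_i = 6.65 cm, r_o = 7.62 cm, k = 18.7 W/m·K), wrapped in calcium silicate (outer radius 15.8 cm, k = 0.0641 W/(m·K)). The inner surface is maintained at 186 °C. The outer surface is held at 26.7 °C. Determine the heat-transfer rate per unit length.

Treat each layer as a resistance in series:
  R'_stainless steel = ln(0.0762/0.0665)/(2πk) = 0.1362/(2π·18.7) = 0.001159 m·K/W
  R'_calcium silicate = ln(0.158/0.0762)/(2πk) = 0.7292/(2π·0.0641) = 1.811 m·K/W
ΣR = 0.001159 + 1.811 = 1.812 m·K/W
Q' = ΔT/ΣR = (186 °C − 26.7 °C)/1.812 = 87.9 W/m

Q' = 87.9 W/m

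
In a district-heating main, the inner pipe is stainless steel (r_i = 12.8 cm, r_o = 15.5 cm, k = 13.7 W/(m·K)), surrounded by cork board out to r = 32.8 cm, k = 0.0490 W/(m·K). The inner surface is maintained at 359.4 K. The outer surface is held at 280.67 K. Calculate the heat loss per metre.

Resistance network (inner→outer):
  R'_stainless steel = ln(0.155/0.128)/(2πk) = 0.1914/(2π·13.7) = 0.002223 m·K/W
  R'_cork board = ln(0.328/0.155)/(2πk) = 0.7496/(2π·0.0490) = 2.435 m·K/W
ΣR = 0.002223 + 2.435 = 2.437 m·K/W
Q' = ΔT/ΣR = (359.4 K − 280.67 K)/2.437 = 32.3 W/m

Q' = 32.3 W/m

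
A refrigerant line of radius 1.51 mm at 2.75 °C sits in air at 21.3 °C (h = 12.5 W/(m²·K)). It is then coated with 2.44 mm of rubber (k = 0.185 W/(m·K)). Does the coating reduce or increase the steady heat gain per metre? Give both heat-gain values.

Critical radius for a cylinder: r_cr = k/h = 0.0148 m = 1.48 cm.
Outer radius after coating: r₂ = 0.00151 + 0.00244 = 0.00395 m.
Since r₁ < r_cr and r₂ ≤ r_cr, the coating moves toward the maximum at r_cr — heat gain rises.
Bare: R = 1/(2πr₁h) = 8.432 m·K/W; Q = 18.55/8.432 = 2.20 W/m.
Coated: R = R_cond + R_conv = 4.051 m·K/W; Q = 18.55/4.051 = 4.58 W/m.

increases: 2.20 → 4.58 W/m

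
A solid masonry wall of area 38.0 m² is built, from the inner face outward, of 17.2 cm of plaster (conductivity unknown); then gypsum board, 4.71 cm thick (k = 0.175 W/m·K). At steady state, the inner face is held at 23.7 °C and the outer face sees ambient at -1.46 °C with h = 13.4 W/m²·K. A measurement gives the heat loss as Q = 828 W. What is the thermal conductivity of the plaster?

ΣR = ΔT/Q = |23.7 − -1.46|/828 = 0.03039 K/W
Known resistances:
  R_gypsum board = L/(kA) = 0.0471/(0.175·38.0) = 0.007083 K/W
  R_conv,out = 1/(hA) = 1/(13.4·38.0) = 0.001964 K/W
R_plaster = ΣR − ΣR_known = 0.03039 − 0.009047 = 0.02134 K/W
L/(kA) = 0.02134 ⇒ k = 0.172/(0.02134·38.0) = 0.212 W/m·K

k = 0.212 W/m·K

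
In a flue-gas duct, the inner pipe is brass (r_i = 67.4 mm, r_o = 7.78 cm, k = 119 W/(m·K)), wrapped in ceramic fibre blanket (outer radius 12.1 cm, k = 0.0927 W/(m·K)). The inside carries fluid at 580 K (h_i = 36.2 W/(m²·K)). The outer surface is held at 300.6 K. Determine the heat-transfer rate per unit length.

Treat each layer as a resistance in series:
  R'_conv,in = 1/(2πr h) = 1/(2π·0.0674·36.2) = 0.06523 m·K/W
  R'_brass = ln(0.0778/0.0674)/(2πk) = 0.1435/(2π·119) = 1.919×10^-4 m·K/W
  R'_ceramic fibre blanket = ln(0.121/0.0778)/(2πk) = 0.4416/(2π·0.0927) = 0.7583 m·K/W
ΣR = 0.06523 + 1.919×10^-4 + 0.7583 = 0.8237 m·K/W
Q' = ΔT/ΣR = (580 K − 300.6 K)/0.8237 = 339 W/m

Q' = 339 W/m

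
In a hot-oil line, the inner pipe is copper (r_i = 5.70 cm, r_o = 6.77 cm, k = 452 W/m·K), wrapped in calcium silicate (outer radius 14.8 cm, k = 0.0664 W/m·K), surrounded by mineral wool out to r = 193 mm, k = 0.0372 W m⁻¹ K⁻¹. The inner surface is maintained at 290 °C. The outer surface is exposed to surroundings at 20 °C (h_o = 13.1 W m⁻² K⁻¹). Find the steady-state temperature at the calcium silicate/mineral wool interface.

Series thermal resistances, inner to outer:
  R'_copper = ln(0.0677/0.0570)/(2πk) = 0.1720/(2π·452) = 6.058×10^-5 m·K/W
  R'_calcium silicate = ln(0.148/0.0677)/(2πk) = 0.7821/(2π·0.0664) = 1.875 m·K/W
  R'_mineral wool = ln(0.193/0.148)/(2πk) = 0.2655/(2π·0.0372) = 1.136 m·K/W
  R'_conv,out = 1/(2πr h) = 1/(2π·0.193·13.1) = 0.06295 m·K/W
ΣR = 6.058×10^-5 + 1.875 + 1.136 + 0.06295 = 3.074 m·K/W
Q' = ΔT/ΣR = (290 °C − 20 °C)/3.074 = 87.83 W/m
From the inner boundary to the calcium silicate/mineral wool interface, ΣR_partial = 1.875 m·K/W.
T_interface = T_in − Q'·ΣR_partial = 290 °C − (87.83)(1.875) = 125 °C

T = 125 °C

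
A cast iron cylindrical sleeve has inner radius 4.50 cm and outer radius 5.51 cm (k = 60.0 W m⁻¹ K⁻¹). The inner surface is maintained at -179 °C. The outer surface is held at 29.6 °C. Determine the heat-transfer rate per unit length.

Q' = 2πk·ΔT/ln(r₂/r₁) = 2π × 60.0 × 208.6 / ln(0.0551/0.0450) = 3.88×10^5 W/m

Q' = 3.88×10^5 W/m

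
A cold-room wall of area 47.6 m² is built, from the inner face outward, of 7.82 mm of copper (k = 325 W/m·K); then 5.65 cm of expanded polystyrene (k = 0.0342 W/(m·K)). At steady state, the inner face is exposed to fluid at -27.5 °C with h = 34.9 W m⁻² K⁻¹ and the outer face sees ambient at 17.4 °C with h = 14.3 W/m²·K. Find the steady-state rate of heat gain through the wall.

Q = 1220 W

Series thermal resistances, inner to outer:
  R_conv,in = 1/(hA) = 1/(34.9·47.6) = 6.020×10^-4 K/W
  R_copper = L/(kA) = 0.00782/(325·47.6) = 5.055×10^-7 K/W
  R_expanded polystyrene = L/(kA) = 0.0565/(0.0342·47.6) = 0.03471 K/W
  R_conv,out = 1/(hA) = 1/(14.3·47.6) = 0.001469 K/W
ΣR = 6.020×10^-4 + 5.055×10^-7 + 0.03471 + 0.001469 = 0.03678 K/W
Q = ΔT/ΣR = (-27.5 °C − 17.4 °C)/0.03678 = -1220 W
(Negative Q ⇒ heat flows inward; heat gain = 1220 W.)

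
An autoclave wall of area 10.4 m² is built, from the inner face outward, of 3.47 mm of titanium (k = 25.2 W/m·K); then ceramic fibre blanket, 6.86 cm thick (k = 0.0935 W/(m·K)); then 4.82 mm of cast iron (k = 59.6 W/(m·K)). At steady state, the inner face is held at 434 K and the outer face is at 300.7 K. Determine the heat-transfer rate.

Series thermal resistances, inner to outer:
  R_titanium = L/(kA) = 0.00347/(25.2·10.4) = 1.324×10^-5 K/W
  R_ceramic fibre blanket = L/(kA) = 0.0686/(0.0935·10.4) = 0.07055 K/W
  R_cast iron = L/(kA) = 0.00482/(59.6·10.4) = 7.776×10^-6 K/W
ΣR = 1.324×10^-5 + 0.07055 + 7.776×10^-6 = 0.07057 K/W
Q = ΔT/ΣR = (434 K − 300.7 K)/0.07057 = 1890 W

Q = 1890 W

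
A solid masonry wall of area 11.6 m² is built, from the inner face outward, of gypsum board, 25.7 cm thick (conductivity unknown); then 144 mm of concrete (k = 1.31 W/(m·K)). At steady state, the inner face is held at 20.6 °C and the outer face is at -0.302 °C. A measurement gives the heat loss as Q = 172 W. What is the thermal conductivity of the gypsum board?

ΣR = ΔT/Q = |20.6 − -0.302|/172 = 0.1215 K/W
Known resistances:
  R_concrete = L/(kA) = 0.144/(1.31·11.6) = 0.009476 K/W
R_gypsum board = ΣR − ΣR_known = 0.1215 − 0.009476 = 0.1120 K/W
L/(kA) = 0.1120 ⇒ k = 0.257/(0.1120·11.6) = 0.198 W/m·K

k = 0.198 W/m·K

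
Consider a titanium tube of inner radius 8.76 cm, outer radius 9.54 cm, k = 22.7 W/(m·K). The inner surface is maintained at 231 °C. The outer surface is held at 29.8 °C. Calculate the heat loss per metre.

Q' = 336 kW/m

Q' = 2πk·ΔT/ln(r₂/r₁) = 2π × 22.7 × 201.2 / ln(0.0954/0.0876) = 3.36×10^5 W/m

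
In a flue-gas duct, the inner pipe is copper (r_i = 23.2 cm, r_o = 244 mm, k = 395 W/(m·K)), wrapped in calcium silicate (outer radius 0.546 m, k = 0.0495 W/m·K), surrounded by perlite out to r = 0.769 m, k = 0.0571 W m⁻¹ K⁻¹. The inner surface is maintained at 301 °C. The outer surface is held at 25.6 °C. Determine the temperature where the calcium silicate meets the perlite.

T = 99.8 °C

Series thermal resistances, inner to outer:
  R'_copper = ln(0.244/0.232)/(2πk) = 0.05043/(2π·395) = 2.032×10^-5 m·K/W
  R'_calcium silicate = ln(0.546/0.244)/(2πk) = 0.8055/(2π·0.0495) = 2.590 m·K/W
  R'_perlite = ln(0.769/0.546)/(2πk) = 0.3425/(2π·0.0571) = 0.9546 m·K/W
ΣR = 2.032×10^-5 + 2.590 + 0.9546 = 3.545 m·K/W
Q' = ΔT/ΣR = (301 °C − 25.6 °C)/3.545 = 77.69 W/m
From the inner boundary to the calcium silicate/perlite interface, ΣR_partial = 2.590 m·K/W.
T_interface = T_in − Q'·ΣR_partial = 301 °C − (77.69)(2.590) = 99.8 °C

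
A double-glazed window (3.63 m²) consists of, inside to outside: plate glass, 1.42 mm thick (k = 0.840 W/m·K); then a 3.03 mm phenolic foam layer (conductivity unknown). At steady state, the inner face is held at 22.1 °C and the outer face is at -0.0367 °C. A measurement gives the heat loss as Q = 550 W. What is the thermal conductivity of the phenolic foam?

ΣR = ΔT/Q = |22.1 − -0.0367|/550 = 0.04025 K/W
Known resistances:
  R_plate glass = L/(kA) = 0.00142/(0.840·3.63) = 4.657×10^-4 K/W
R_phenolic foam = ΣR − ΣR_known = 0.04025 − 4.657×10^-4 = 0.03978 K/W
L/(kA) = 0.03978 ⇒ k = 0.00303/(0.03978·3.63) = 0.0210 W/m·K

k = 0.0210 W/m·K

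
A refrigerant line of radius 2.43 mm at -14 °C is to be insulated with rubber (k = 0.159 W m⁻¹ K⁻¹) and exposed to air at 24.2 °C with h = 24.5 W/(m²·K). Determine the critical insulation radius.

r_cr = 0.649 cm

For a cylinder, r_cr = k_ins/h = 0.159/24.5 = 0.00649 m = 0.649 cm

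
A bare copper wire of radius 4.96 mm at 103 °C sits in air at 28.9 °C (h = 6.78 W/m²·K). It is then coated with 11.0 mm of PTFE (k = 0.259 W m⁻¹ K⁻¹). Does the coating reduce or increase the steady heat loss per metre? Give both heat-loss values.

increases: 15.7 → 33.9 W/m

Critical radius for a cylinder: r_cr = k/h = 0.0382 m = 3.82 cm.
Outer radius after coating: r₂ = 0.00496 + 0.0110 = 0.01596 m.
Since r₁ < r_cr and r₂ ≤ r_cr, the coating moves toward the maximum at r_cr — heat loss rises.
Bare: R = 1/(2πr₁h) = 4.733 m·K/W; Q = 74.1/4.733 = 15.7 W/m.
Coated: R = R_cond + R_conv = 2.189 m·K/W; Q = 74.1/2.189 = 33.9 W/m.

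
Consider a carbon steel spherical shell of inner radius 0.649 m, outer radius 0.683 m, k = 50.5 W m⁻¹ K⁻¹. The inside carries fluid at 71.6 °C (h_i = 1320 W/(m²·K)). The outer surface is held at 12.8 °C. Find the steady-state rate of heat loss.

Resistance network (inner→outer):
  R_conv,in = 1/(4πr²h) = 1/(4π·0.649²·1320) = 1.431×10^-4 K/W
  R_carbon steel = (1/0.649 − 1/0.683)/(4πk) = 0.07670/(4π·50.5) = 1.209×10^-4 K/W
ΣR = 1.431×10^-4 + 1.209×10^-4 = 2.640×10^-4 K/W
Q = ΔT/ΣR = (71.6 °C − 12.8 °C)/2.640×10^-4 = 2.23×10^5 W

Q = 2.23×10^5 W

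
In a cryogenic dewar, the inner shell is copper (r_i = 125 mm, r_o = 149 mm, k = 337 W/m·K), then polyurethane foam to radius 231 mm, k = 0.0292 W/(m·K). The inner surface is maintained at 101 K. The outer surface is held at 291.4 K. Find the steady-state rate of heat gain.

Q = 29.3 W

Resistance network (inner→outer):
  R_copper = (1/0.125 − 1/0.149)/(4πk) = 1.289/(4π·337) = 3.043×10^-4 K/W
  R_polyurethane foam = (1/0.149 − 1/0.231)/(4πk) = 2.382/(4π·0.0292) = 6.493 K/W
ΣR = 3.043×10^-4 + 6.493 = 6.493 K/W
Q = ΔT/ΣR = (101 K − 291.4 K)/6.493 = -29.3 W
(Negative Q ⇒ heat flows inward; heat gain = 29.3 W.)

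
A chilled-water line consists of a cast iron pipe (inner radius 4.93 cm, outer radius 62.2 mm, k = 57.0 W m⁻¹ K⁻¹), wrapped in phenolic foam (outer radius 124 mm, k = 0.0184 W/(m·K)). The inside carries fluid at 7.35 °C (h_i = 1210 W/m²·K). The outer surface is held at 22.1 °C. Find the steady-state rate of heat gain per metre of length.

Q' = 2.47 W/m

Resistance network (inner→outer):
  R'_conv,in = 1/(2πr h) = 1/(2π·0.0493·1210) = 0.002668 m·K/W
  R'_cast iron = ln(0.0622/0.0493)/(2πk) = 0.2324/(2π·57.0) = 6.490×10^-4 m·K/W
  R'_phenolic foam = ln(0.124/0.0622)/(2πk) = 0.6899/(2π·0.0184) = 5.968 m·K/W
ΣR = 0.002668 + 6.490×10^-4 + 5.968 = 5.971 m·K/W
Q' = ΔT/ΣR = (7.35 °C − 22.1 °C)/5.971 = -2.47 W/m
(Negative Q' ⇒ heat flows inward; heat gain = 2.47 W/m.)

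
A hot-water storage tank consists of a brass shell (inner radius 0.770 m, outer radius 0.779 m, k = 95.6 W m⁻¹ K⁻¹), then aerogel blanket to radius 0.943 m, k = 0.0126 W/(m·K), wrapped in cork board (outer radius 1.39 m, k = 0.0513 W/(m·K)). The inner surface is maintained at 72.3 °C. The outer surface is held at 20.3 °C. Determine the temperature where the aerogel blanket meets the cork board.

Resistance network (inner→outer):
  R_brass = (1/0.770 − 1/0.779)/(4πk) = 0.01500/(4π·95.6) = 1.249×10^-5 K/W
  R_aerogel blanket = (1/0.779 − 1/0.943)/(4πk) = 0.2233/(4π·0.0126) = 1.410 K/W
  R_cork board = (1/0.943 − 1/1.39)/(4πk) = 0.3410/(4π·0.0513) = 0.5290 K/W
ΣR = 1.249×10^-5 + 1.410 + 0.5290 = 1.939 K/W
Q = ΔT/ΣR = (72.3 °C − 20.3 °C)/1.939 = 26.82 W
From the inner boundary to the aerogel blanket/cork board interface, ΣR_partial = 1.410 K/W.
T_interface = T_in − Q·ΣR_partial = 72.3 °C − (26.82)(1.410) = 34.5 °C

T = 34.5 °C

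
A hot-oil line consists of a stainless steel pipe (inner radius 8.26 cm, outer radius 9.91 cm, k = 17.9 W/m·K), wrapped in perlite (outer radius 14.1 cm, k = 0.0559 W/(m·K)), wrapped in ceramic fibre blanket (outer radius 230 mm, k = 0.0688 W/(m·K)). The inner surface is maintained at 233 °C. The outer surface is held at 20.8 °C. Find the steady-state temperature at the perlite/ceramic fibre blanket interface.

Resistance network (inner→outer):
  R'_stainless steel = ln(0.0991/0.0826)/(2πk) = 0.1821/(2π·17.9) = 0.001619 m·K/W
  R'_perlite = ln(0.141/0.0991)/(2πk) = 0.3526/(2π·0.0559) = 1.004 m·K/W
  R'_ceramic fibre blanket = ln(0.230/0.141)/(2πk) = 0.4893/(2π·0.0688) = 1.132 m·K/W
ΣR = 0.001619 + 1.004 + 1.132 = 2.138 m·K/W
Q' = ΔT/ΣR = (233 °C − 20.8 °C)/2.138 = 99.25 W/m
From the inner boundary to the perlite/ceramic fibre blanket interface, ΣR_partial = 1.006 m·K/W.
T_interface = T_in − Q'·ΣR_partial = 233 °C − (99.25)(1.006) = 133 °C

T = 133 °C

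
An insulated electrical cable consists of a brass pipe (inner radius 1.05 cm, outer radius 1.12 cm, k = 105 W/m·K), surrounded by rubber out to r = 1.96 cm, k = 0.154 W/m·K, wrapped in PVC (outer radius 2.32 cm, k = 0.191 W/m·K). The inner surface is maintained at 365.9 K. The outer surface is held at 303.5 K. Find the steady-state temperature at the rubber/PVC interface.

T = 315.7 K

Treat each layer as a resistance in series:
  R'_brass = ln(0.0112/0.0105)/(2πk) = 0.06454/(2π·105) = 9.782×10^-5 m·K/W
  R'_rubber = ln(0.0196/0.0112)/(2πk) = 0.5596/(2π·0.154) = 0.5783 m·K/W
  R'_PVC = ln(0.0232/0.0196)/(2πk) = 0.1686/(2π·0.191) = 0.1405 m·K/W
ΣR = 9.782×10^-5 + 0.5783 + 0.1405 = 0.7189 m·K/W
Q' = ΔT/ΣR = (365.9 K − 303.5 K)/0.7189 = 86.80 W/m
From the inner boundary to the rubber/PVC interface, ΣR_partial = 0.5784 m·K/W.
T_interface = T_in − Q'·ΣR_partial = 365.9 K − (86.80)(0.5784) = 315.7 K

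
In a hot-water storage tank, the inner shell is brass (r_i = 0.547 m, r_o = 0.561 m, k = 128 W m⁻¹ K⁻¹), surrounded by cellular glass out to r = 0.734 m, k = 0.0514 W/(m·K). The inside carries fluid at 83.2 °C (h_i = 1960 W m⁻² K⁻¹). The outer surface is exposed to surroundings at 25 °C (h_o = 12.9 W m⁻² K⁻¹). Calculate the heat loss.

Treat each layer as a resistance in series:
  R_conv,in = 1/(4πr²h) = 1/(4π·0.547²·1960) = 1.357×10^-4 K/W
  R_brass = (1/0.547 − 1/0.561)/(4πk) = 0.04562/(4π·128) = 2.836×10^-5 K/W
  R_cellular glass = (1/0.561 − 1/0.734)/(4πk) = 0.4201/(4π·0.0514) = 0.6505 K/W
  R_conv,out = 1/(4πr²h) = 1/(4π·0.734²·12.9) = 0.01145 K/W
ΣR = 1.357×10^-4 + 2.836×10^-5 + 0.6505 + 0.01145 = 0.6621 K/W
Q = ΔT/ΣR = (83.2 °C − 25 °C)/0.6621 = 87.9 W

Q = 87.9 W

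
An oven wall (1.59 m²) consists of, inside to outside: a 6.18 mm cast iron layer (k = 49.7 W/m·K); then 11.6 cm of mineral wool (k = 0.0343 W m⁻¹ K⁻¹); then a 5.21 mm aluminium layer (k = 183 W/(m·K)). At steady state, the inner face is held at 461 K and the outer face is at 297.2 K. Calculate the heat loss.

Series thermal resistances, inner to outer:
  R_cast iron = L/(kA) = 0.00618/(49.7·1.59) = 7.821×10^-5 K/W
  R_mineral wool = L/(kA) = 0.116/(0.0343·1.59) = 2.127 K/W
  R_aluminium = L/(kA) = 0.00521/(183·1.59) = 1.791×10^-5 K/W
ΣR = 7.821×10^-5 + 2.127 + 1.791×10^-5 = 2.127 K/W
Q = ΔT/ΣR = (461 K − 297.2 K)/2.127 = 77.0 W

Q = 77.0 W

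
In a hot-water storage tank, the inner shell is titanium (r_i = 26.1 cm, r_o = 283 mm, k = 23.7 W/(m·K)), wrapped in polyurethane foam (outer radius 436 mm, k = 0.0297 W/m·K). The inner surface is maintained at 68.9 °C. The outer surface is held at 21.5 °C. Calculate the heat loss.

Treat each layer as a resistance in series:
  R_titanium = (1/0.261 − 1/0.283)/(4πk) = 0.2978/(4π·23.7) = 0.001000 K/W
  R_polyurethane foam = (1/0.283 − 1/0.436)/(4πk) = 1.240/(4π·0.0297) = 3.322 K/W
ΣR = 0.001000 + 3.322 = 3.323 K/W
Q = ΔT/ΣR = (68.9 °C − 21.5 °C)/3.323 = 14.3 W

Q = 14.3 W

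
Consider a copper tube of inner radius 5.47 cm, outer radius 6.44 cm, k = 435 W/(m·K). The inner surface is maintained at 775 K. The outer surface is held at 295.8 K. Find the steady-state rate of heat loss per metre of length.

Q' = 2πk·ΔT/ln(r₂/r₁) = 2π × 435 × 479.2 / ln(0.0644/0.0547) = 8.02×10^6 W/m

Q' = 8020 kW/m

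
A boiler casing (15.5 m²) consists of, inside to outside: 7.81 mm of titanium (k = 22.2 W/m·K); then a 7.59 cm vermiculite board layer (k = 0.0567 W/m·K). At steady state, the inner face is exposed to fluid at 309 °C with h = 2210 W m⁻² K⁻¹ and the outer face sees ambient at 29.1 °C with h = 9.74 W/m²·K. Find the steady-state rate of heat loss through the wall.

Series thermal resistances, inner to outer:
  R_conv,in = 1/(hA) = 1/(2210·15.5) = 2.919×10^-5 K/W
  R_titanium = L/(kA) = 0.00781/(22.2·15.5) = 2.270×10^-5 K/W
  R_vermiculite board = L/(kA) = 0.0759/(0.0567·15.5) = 0.08636 K/W
  R_conv,out = 1/(hA) = 1/(9.74·15.5) = 0.006624 K/W
ΣR = 2.919×10^-5 + 2.270×10^-5 + 0.08636 + 0.006624 = 0.09304 K/W
Q = ΔT/ΣR = (309 °C − 29.1 °C)/0.09304 = 3010 W

Q = 3010 W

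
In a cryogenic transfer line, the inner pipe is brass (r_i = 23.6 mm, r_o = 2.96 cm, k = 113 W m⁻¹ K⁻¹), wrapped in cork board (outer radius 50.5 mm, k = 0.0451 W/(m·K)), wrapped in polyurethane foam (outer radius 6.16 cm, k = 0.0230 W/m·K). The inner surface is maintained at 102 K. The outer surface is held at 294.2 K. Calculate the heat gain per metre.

Treat each layer as a resistance in series:
  R'_brass = ln(0.0296/0.0236)/(2πk) = 0.2265/(2π·113) = 3.191×10^-4 m·K/W
  R'_cork board = ln(0.0505/0.0296)/(2πk) = 0.5342/(2π·0.0451) = 1.885 m·K/W
  R'_polyurethane foam = ln(0.0616/0.0505)/(2πk) = 0.1987/(2π·0.0230) = 1.375 m·K/W
ΣR = 3.191×10^-4 + 1.885 + 1.375 = 3.260 m·K/W
Q' = ΔT/ΣR = (102 K − 294.2 K)/3.260 = -59.0 W/m
(Negative Q' ⇒ heat flows inward; heat gain = 59.0 W/m.)

Q' = 59.0 W/m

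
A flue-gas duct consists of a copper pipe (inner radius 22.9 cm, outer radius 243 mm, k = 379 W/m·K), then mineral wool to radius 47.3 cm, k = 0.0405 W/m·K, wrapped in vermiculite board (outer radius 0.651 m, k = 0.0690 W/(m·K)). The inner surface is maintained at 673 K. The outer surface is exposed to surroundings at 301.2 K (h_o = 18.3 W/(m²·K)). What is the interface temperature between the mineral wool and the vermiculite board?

T = 384 K

Series thermal resistances, inner to outer:
  R'_copper = ln(0.243/0.229)/(2πk) = 0.05934/(2π·379) = 2.492×10^-5 m·K/W
  R'_mineral wool = ln(0.473/0.243)/(2πk) = 0.6660/(2π·0.0405) = 2.617 m·K/W
  R'_vermiculite board = ln(0.651/0.473)/(2πk) = 0.3194/(2π·0.0690) = 0.7368 m·K/W
  R'_conv,out = 1/(2πr h) = 1/(2π·0.651·18.3) = 0.01336 m·K/W
ΣR = 2.492×10^-5 + 2.617 + 0.7368 + 0.01336 = 3.367 m·K/W
Q' = ΔT/ΣR = (673 K − 301.2 K)/3.367 = 110.4 W/m
From the inner boundary to the mineral wool/vermiculite board interface, ΣR_partial = 2.617 m·K/W.
T_interface = T_in − Q'·ΣR_partial = 673 K − (110.4)(2.617) = 384 K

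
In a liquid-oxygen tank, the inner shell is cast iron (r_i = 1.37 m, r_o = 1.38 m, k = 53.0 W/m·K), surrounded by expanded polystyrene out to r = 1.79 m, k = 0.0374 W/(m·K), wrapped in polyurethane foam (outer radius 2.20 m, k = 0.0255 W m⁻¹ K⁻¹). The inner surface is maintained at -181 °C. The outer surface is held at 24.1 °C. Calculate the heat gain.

Q = 302 W

Series thermal resistances, inner to outer:
  R_cast iron = (1/1.37 − 1/1.38)/(4πk) = 0.005289/(4π·53.0) = 7.942×10^-6 K/W
  R_expanded polystyrene = (1/1.38 − 1/1.79)/(4πk) = 0.1660/(4π·0.0374) = 0.3532 K/W
  R_polyurethane foam = (1/1.79 − 1/2.20)/(4πk) = 0.1041/(4π·0.0255) = 0.3249 K/W
ΣR = 7.942×10^-6 + 0.3532 + 0.3249 = 0.6781 K/W
Q = ΔT/ΣR = (-181 °C − 24.1 °C)/0.6781 = -302 W
(Negative Q ⇒ heat flows inward; heat gain = 302 W.)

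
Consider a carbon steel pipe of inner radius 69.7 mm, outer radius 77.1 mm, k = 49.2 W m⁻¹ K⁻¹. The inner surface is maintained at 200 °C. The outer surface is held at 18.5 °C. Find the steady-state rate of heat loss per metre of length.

Q' = 556 kW/m

Q' = 2πk·ΔT/ln(r₂/r₁) = 2π × 49.2 × 181.5 / ln(0.0771/0.0697) = 5.56×10^5 W/m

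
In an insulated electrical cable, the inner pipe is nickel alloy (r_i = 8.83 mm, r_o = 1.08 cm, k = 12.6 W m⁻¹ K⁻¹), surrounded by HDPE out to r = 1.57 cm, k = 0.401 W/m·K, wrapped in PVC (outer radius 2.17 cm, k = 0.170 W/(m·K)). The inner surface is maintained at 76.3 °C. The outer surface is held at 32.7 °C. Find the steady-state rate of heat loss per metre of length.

Q' = 96.0 W/m

Series thermal resistances, inner to outer:
  R'_nickel alloy = ln(0.0108/0.00883)/(2πk) = 0.2014/(2π·12.6) = 0.002544 m·K/W
  R'_HDPE = ln(0.0157/0.0108)/(2πk) = 0.3741/(2π·0.401) = 0.1485 m·K/W
  R'_PVC = ln(0.0217/0.0157)/(2πk) = 0.3237/(2π·0.170) = 0.3030 m·K/W
ΣR = 0.002544 + 0.1485 + 0.3030 = 0.4540 m·K/W
Q' = ΔT/ΣR = (76.3 °C − 32.7 °C)/0.4540 = 96.0 W/m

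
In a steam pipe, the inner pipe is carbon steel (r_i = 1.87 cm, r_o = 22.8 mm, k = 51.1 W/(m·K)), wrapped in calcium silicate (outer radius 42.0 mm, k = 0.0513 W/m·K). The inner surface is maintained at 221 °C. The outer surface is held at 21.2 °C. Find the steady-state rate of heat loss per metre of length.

Q' = 105 W/m

Treat each layer as a resistance in series:
  R'_carbon steel = ln(0.0228/0.0187)/(2πk) = 0.1982/(2π·51.1) = 6.174×10^-4 m·K/W
  R'_calcium silicate = ln(0.0420/0.0228)/(2πk) = 0.6109/(2π·0.0513) = 1.895 m·K/W
ΣR = 6.174×10^-4 + 1.895 = 1.896 m·K/W
Q' = ΔT/ΣR = (221 °C − 21.2 °C)/1.896 = 105 W/m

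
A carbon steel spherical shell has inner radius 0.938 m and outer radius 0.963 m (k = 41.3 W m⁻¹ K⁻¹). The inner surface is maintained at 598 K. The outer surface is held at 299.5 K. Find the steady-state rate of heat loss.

Q = 4πk·ΔT/(1/r₁ − 1/r₂) = 4π × 41.3 × 298.5 / (1/0.938 − 1/0.963) = 5.60×10^6 W

Q = 5.60×10^6 W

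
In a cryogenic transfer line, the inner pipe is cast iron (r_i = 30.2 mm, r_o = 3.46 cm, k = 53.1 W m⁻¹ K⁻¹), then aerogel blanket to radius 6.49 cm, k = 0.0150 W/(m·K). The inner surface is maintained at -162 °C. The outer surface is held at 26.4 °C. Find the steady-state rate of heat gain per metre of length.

Q' = 28.2 W/m

Treat each layer as a resistance in series:
  R'_cast iron = ln(0.0346/0.0302)/(2πk) = 0.1360/(2π·53.1) = 4.077×10^-4 m·K/W
  R'_aerogel blanket = ln(0.0649/0.0346)/(2πk) = 0.6290/(2π·0.0150) = 6.674 m·K/W
ΣR = 4.077×10^-4 + 6.674 = 6.674 m·K/W
Q' = ΔT/ΣR = (-162 °C − 26.4 °C)/6.674 = -28.2 W/m
(Negative Q' ⇒ heat flows inward; heat gain = 28.2 W/m.)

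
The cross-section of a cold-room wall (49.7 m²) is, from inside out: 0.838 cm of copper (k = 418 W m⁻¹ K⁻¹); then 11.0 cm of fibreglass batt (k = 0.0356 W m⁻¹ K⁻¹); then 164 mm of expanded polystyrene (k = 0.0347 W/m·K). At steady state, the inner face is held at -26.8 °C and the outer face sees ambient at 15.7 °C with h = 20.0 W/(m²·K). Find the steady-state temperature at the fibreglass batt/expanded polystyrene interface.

Resistance network (inner→outer):
  R_copper = L/(kA) = 0.00838/(418·49.7) = 4.034×10^-7 K/W
  R_fibreglass batt = L/(kA) = 0.110/(0.0356·49.7) = 0.06217 K/W
  R_expanded polystyrene = L/(kA) = 0.164/(0.0347·49.7) = 0.09510 K/W
  R_conv,out = 1/(hA) = 1/(20.0·49.7) = 0.001006 K/W
ΣR = 4.034×10^-7 + 0.06217 + 0.09510 + 0.001006 = 0.1583 K/W
Q = ΔT/ΣR = (-26.8 °C − 15.7 °C)/0.1583 = -268.5 W
From the inner boundary to the fibreglass batt/expanded polystyrene interface, ΣR_partial = 0.06217 K/W.
T_interface = T_in − Q·ΣR_partial = -26.8 °C − (-268.5)(0.06217) = -10.1 °C

T = -10.1 °C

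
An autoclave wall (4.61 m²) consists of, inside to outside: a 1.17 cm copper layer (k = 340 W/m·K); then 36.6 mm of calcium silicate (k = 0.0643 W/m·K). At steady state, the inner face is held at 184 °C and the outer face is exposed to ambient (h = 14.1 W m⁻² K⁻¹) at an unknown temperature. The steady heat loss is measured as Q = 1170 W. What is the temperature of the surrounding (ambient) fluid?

Sum the resistances:
  R_copper = L/(kA) = 0.0117/(340·4.61) = 7.465×10^-6 K/W
  R_calcium silicate = L/(kA) = 0.0366/(0.0643·4.61) = 0.1235 K/W
  R_conv,out = 1/(hA) = 1/(14.1·4.61) = 0.01538 K/W
ΣR = 0.1389 K/W
ΔT = Q·ΣR = 1170 × 0.1389 = 162.5 K
Heat flows outward, so T_out = T_in − ΔT = 184 − 162.5 = 21.5 °C

T_out = 21.5 °C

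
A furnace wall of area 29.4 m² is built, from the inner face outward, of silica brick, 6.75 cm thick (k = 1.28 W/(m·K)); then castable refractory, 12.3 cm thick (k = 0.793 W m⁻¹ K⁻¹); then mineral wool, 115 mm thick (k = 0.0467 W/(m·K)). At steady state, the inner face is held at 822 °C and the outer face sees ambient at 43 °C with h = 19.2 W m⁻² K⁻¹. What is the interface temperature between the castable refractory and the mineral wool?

T = 763 °C

Series thermal resistances, inner to outer:
  R_silica brick = L/(kA) = 0.0675/(1.28·29.4) = 0.001794 K/W
  R_castable refractory = L/(kA) = 0.123/(0.793·29.4) = 0.005276 K/W
  R_mineral wool = L/(kA) = 0.115/(0.0467·29.4) = 0.08376 K/W
  R_conv,out = 1/(hA) = 1/(19.2·29.4) = 0.001772 K/W
ΣR = 0.001794 + 0.005276 + 0.08376 + 0.001772 = 0.09260 K/W
Q = ΔT/ΣR = (822 °C − 43 °C)/0.09260 = 8413 W
From the inner boundary to the castable refractory/mineral wool interface, ΣR_partial = 0.007070 K/W.
T_interface = T_in − Q·ΣR_partial = 822 °C − (8413)(0.007070) = 763 °C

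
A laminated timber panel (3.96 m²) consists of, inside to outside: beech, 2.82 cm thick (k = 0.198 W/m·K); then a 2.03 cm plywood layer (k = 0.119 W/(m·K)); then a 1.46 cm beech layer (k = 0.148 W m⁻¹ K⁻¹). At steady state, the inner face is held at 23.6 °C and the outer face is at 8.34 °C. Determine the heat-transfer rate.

Q = 147 W

Series thermal resistances, inner to outer:
  R_beech = L/(kA) = 0.0282/(0.198·3.96) = 0.03597 K/W
  R_plywood = L/(kA) = 0.0203/(0.119·3.96) = 0.04308 K/W
  R_beech = L/(kA) = 0.0146/(0.148·3.96) = 0.02491 K/W
ΣR = 0.03597 + 0.04308 + 0.02491 = 0.1040 K/W
Q = ΔT/ΣR = (23.6 °C − 8.34 °C)/0.1040 = 147 W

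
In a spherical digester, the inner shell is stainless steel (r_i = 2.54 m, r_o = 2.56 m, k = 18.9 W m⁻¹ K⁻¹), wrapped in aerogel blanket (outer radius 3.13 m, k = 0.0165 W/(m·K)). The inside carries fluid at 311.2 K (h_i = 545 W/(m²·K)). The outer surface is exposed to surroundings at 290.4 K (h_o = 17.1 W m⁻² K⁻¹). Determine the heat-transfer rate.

Treat each layer as a resistance in series:
  R_conv,in = 1/(4πr²h) = 1/(4π·2.54²·545) = 2.263×10^-5 K/W
  R_stainless steel = (1/2.54 − 1/2.56)/(4πk) = 0.003076/(4π·18.9) = 1.295×10^-5 K/W
  R_aerogel blanket = (1/2.56 − 1/3.13)/(4πk) = 0.07114/(4π·0.0165) = 0.3431 K/W
  R_conv,out = 1/(4πr²h) = 1/(4π·3.13²·17.1) = 4.750×10^-4 K/W
ΣR = 2.263×10^-5 + 1.295×10^-5 + 0.3431 + 4.750×10^-4 = 0.3436 K/W
Q = ΔT/ΣR = (311.2 K − 290.4 K)/0.3436 = 60.5 W

Q = 60.5 W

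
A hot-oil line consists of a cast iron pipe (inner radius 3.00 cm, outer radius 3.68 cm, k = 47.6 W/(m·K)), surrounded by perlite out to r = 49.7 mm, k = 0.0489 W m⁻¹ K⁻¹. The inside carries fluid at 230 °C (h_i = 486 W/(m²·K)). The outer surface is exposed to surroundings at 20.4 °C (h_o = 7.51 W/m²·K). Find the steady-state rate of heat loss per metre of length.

Q' = 148 W/m

Resistance network (inner→outer):
  R'_conv,in = 1/(2πr h) = 1/(2π·0.0300·486) = 0.01092 m·K/W
  R'_cast iron = ln(0.0368/0.0300)/(2πk) = 0.2043/(2π·47.6) = 6.831×10^-4 m·K/W
  R'_perlite = ln(0.0497/0.0368)/(2πk) = 0.3005/(2π·0.0489) = 0.9781 m·K/W
  R'_conv,out = 1/(2πr h) = 1/(2π·0.0497·7.51) = 0.4264 m·K/W
ΣR = 0.01092 + 6.831×10^-4 + 0.9781 + 0.4264 = 1.416 m·K/W
Q' = ΔT/ΣR = (230 °C − 20.4 °C)/1.416 = 148 W/m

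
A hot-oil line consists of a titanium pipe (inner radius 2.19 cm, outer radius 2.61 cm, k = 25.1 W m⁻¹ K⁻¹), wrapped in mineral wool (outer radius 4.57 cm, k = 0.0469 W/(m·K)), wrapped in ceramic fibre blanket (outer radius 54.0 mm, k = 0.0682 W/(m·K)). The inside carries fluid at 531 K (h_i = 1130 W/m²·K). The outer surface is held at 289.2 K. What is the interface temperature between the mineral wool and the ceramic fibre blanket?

Series thermal resistances, inner to outer:
  R'_conv,in = 1/(2πr h) = 1/(2π·0.0219·1130) = 0.006431 m·K/W
  R'_titanium = ln(0.0261/0.0219)/(2πk) = 0.1754/(2π·25.1) = 0.001112 m·K/W
  R'_mineral wool = ln(0.0457/0.0261)/(2πk) = 0.5602/(2π·0.0469) = 1.901 m·K/W
  R'_ceramic fibre blanket = ln(0.0540/0.0457)/(2πk) = 0.1669/(2π·0.0682) = 0.3895 m·K/W
ΣR = 0.006431 + 0.001112 + 1.901 + 0.3895 = 2.298 m·K/W
Q' = ΔT/ΣR = (531 K − 289.2 K)/2.298 = 105.2 W/m
From the inner boundary to the mineral wool/ceramic fibre blanket interface, ΣR_partial = 1.909 m·K/W.
T_interface = T_in − Q'·ΣR_partial = 531 K − (105.2)(1.909) = 330.2 K

T = 330.2 K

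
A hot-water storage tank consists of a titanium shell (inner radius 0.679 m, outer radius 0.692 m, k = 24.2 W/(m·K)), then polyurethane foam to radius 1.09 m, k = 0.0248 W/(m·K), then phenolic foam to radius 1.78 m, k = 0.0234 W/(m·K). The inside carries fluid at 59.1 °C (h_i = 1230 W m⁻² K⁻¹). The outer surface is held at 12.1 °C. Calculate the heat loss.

Treat each layer as a resistance in series:
  R_conv,in = 1/(4πr²h) = 1/(4π·0.679²·1230) = 1.403×10^-4 K/W
  R_titanium = (1/0.679 − 1/0.692)/(4πk) = 0.02767/(4π·24.2) = 9.098×10^-5 K/W
  R_polyurethane foam = (1/0.692 − 1/1.09)/(4πk) = 0.5277/(4π·0.0248) = 1.693 K/W
  R_phenolic foam = (1/1.09 − 1/1.78)/(4πk) = 0.3556/(4π·0.0234) = 1.209 K/W
ΣR = 1.403×10^-4 + 9.098×10^-5 + 1.693 + 1.209 = 2.902 K/W
Q = ΔT/ΣR = (59.1 °C − 12.1 °C)/2.902 = 16.2 W

Q = 16.2 W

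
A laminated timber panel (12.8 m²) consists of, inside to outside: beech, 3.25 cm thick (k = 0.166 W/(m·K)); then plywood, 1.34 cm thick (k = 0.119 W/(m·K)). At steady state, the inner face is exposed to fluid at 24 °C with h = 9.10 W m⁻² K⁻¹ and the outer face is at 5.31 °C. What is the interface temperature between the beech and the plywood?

T = 10.3 °C

Resistance network (inner→outer):
  R_conv,in = 1/(hA) = 1/(9.10·12.8) = 0.008585 K/W
  R_beech = L/(kA) = 0.0325/(0.166·12.8) = 0.01530 K/W
  R_plywood = L/(kA) = 0.0134/(0.119·12.8) = 0.008797 K/W
ΣR = 0.008585 + 0.01530 + 0.008797 = 0.03268 K/W
Q = ΔT/ΣR = (24 °C − 5.31 °C)/0.03268 = 571.9 W
From the inner boundary to the beech/plywood interface, ΣR_partial = 0.02388 K/W.
T_interface = T_in − Q·ΣR_partial = 24 °C − (571.9)(0.02388) = 10.3 °C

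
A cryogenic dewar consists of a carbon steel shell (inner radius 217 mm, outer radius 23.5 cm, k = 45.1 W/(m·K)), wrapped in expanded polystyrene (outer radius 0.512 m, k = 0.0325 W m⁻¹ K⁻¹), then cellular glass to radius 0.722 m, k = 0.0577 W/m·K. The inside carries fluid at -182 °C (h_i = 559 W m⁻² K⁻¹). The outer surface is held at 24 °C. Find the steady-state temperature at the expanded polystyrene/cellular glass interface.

Resistance network (inner→outer):
  R_conv,in = 1/(4πr²h) = 1/(4π·0.217²·559) = 0.003023 K/W
  R_carbon steel = (1/0.217 − 1/0.235)/(4πk) = 0.3530/(4π·45.1) = 6.228×10^-4 K/W
  R_expanded polystyrene = (1/0.235 − 1/0.512)/(4πk) = 2.302/(4π·0.0325) = 5.637 K/W
  R_cellular glass = (1/0.512 − 1/0.722)/(4πk) = 0.5681/(4π·0.0577) = 0.7835 K/W
ΣR = 0.003023 + 6.228×10^-4 + 5.637 + 0.7835 = 6.424 K/W
Q = ΔT/ΣR = (-182 °C − 24 °C)/6.424 = -32.07 W
From the inner boundary to the expanded polystyrene/cellular glass interface, ΣR_partial = 5.641 K/W.
T_interface = T_in − Q·ΣR_partial = -182 °C − (-32.07)(5.641) = -1.1 °C

T = -1.1 °C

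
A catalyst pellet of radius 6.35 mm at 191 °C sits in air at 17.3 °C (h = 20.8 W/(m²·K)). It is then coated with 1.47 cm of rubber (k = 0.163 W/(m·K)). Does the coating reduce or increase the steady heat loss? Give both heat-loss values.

Critical radius for a sphere: r_cr = 2k/h = 0.0157 m = 1.57 cm.
Outer radius after coating: r₂ = 0.00635 + 0.0147 = 0.02105 m.
r₁ < r_cr < r₂: heat loss rises to a maximum at r_cr then falls. Whether the coating helps depends on whether Q(r₂) has dropped back below Q(r₁).
Bare: R = 1/(4πr₁²h) = 94.88 K/W; Q = 173.7/94.88 = 1.83 W.
Coated: R = R_cond + R_conv = 62.32 K/W; Q = 173.7/62.32 = 2.79 W.

increases: 1.83 → 2.79 W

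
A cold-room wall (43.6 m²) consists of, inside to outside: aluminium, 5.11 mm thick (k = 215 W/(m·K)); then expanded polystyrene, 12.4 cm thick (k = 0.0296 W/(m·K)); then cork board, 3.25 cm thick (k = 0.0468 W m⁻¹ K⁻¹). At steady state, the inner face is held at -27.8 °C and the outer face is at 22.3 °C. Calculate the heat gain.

Resistance network (inner→outer):
  R_aluminium = L/(kA) = 0.00511/(215·43.6) = 5.451×10^-7 K/W
  R_expanded polystyrene = L/(kA) = 0.124/(0.0296·43.6) = 0.09608 K/W
  R_cork board = L/(kA) = 0.0325/(0.0468·43.6) = 0.01593 K/W
ΣR = 5.451×10^-7 + 0.09608 + 0.01593 = 0.1120 K/W
Q = ΔT/ΣR = (-27.8 °C − 22.3 °C)/0.1120 = -447 W
(Negative Q ⇒ heat flows inward; heat gain = 447 W.)

Q = 447 W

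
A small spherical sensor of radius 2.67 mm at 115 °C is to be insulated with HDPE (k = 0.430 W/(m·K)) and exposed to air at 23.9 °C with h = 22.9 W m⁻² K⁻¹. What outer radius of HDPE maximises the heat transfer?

r_cr = 3.76 cm

For a sphere, r_cr = 2k_ins/h = 2·0.430/22.9 = 0.0376 m = 3.76 cm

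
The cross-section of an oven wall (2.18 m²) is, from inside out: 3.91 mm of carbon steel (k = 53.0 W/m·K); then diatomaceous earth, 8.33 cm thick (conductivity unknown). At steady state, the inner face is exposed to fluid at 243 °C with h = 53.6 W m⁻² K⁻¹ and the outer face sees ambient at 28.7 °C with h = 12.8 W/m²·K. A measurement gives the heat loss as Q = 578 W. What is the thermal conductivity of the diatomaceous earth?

ΣR = ΔT/Q = |243 − 28.7|/578 = 0.3708 K/W
Known resistances:
  R_conv,in = 1/(hA) = 1/(53.6·2.18) = 0.008558 K/W
  R_carbon steel = L/(kA) = 0.00391/(53.0·2.18) = 3.384×10^-5 K/W
  R_conv,out = 1/(hA) = 1/(12.8·2.18) = 0.03584 K/W
R_diatomaceous earth = ΣR − ΣR_known = 0.3708 − 0.04443 = 0.3264 K/W
L/(kA) = 0.3264 ⇒ k = 0.0833/(0.3264·2.18) = 0.117 W/m·K

k = 0.117 W/m·K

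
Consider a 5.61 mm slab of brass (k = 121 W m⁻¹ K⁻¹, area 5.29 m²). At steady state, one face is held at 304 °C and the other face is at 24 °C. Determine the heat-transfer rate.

Q = kA·ΔT/L = 121 × 5.29 × |304 °C − 24 °C| / 0.00561 = 3.19×10^7 W

Q = 31900 kW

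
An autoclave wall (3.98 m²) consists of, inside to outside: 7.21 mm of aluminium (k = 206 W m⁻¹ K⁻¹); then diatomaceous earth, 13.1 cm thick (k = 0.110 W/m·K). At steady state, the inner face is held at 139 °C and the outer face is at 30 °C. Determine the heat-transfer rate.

Q = 364 W

Resistance network (inner→outer):
  R_aluminium = L/(kA) = 0.00721/(206·3.98) = 8.794×10^-6 K/W
  R_diatomaceous earth = L/(kA) = 0.131/(0.110·3.98) = 0.2992 K/W
ΣR = 8.794×10^-6 + 0.2992 = 0.2992 K/W
Q = ΔT/ΣR = (139 °C − 30 °C)/0.2992 = 364 W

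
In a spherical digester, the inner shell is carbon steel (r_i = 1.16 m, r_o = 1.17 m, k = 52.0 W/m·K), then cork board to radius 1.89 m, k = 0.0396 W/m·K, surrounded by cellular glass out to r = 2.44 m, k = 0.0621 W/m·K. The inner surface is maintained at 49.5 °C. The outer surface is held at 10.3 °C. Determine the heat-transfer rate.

Series thermal resistances, inner to outer:
  R_carbon steel = (1/1.16 − 1/1.17)/(4πk) = 0.007368/(4π·52.0) = 1.128×10^-5 K/W
  R_cork board = (1/1.17 − 1/1.89)/(4πk) = 0.3256/(4π·0.0396) = 0.6543 K/W
  R_cellular glass = (1/1.89 − 1/2.44)/(4πk) = 0.1193/(4π·0.0621) = 0.1528 K/W
ΣR = 1.128×10^-5 + 0.6543 + 0.1528 = 0.8071 K/W
Q = ΔT/ΣR = (49.5 °C − 10.3 °C)/0.8071 = 48.6 W

Q = 48.6 W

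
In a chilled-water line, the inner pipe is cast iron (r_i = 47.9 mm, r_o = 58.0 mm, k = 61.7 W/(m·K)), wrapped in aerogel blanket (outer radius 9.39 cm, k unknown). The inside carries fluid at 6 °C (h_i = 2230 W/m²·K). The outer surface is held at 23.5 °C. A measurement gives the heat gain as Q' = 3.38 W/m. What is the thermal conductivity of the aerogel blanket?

k = 0.0148 W/m·K

ΣR = ΔT/Q' = |6 − 23.5|/3.38 = 5.178 m·K/W
Known resistances:
  R'_conv,in = 1/(2πr h) = 1/(2π·0.0479·2230) = 0.001490 m·K/W
  R'_cast iron = ln(0.0580/0.0479)/(2πk) = 0.1913/(2π·61.7) = 4.935×10^-4 m·K/W
R_aerogel blanket = ΣR − ΣR_known = 5.178 − 0.001984 = 5.176 m·K/W
ln(r₂/r₁)/(2πk) = 5.176 ⇒ k = 0.4818/(2π·5.176) = 0.0148 W/m·K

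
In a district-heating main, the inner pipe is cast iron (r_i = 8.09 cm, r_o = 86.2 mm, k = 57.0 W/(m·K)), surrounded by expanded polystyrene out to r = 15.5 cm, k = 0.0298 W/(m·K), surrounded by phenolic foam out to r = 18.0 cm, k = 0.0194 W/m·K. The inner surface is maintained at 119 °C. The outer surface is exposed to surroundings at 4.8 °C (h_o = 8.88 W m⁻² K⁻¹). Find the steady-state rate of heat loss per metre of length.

Q' = 25.6 W/m

Resistance network (inner→outer):
  R'_cast iron = ln(0.0862/0.0809)/(2πk) = 0.06346/(2π·57.0) = 1.772×10^-4 m·K/W
  R'_expanded polystyrene = ln(0.155/0.0862)/(2πk) = 0.5868/(2π·0.0298) = 3.134 m·K/W
  R'_phenolic foam = ln(0.180/0.155)/(2πk) = 0.1495/(2π·0.0194) = 1.227 m·K/W
  R'_conv,out = 1/(2πr h) = 1/(2π·0.180·8.88) = 0.09957 m·K/W
ΣR = 1.772×10^-4 + 3.134 + 1.227 + 0.09957 = 4.461 m·K/W
Q' = ΔT/ΣR = (119 °C − 4.8 °C)/4.461 = 25.6 W/m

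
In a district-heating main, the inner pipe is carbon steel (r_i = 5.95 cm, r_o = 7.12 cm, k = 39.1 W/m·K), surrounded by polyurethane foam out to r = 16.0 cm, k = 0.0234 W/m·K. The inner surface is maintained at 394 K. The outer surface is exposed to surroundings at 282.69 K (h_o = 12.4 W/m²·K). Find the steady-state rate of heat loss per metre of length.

Q' = 19.9 W/m

Treat each layer as a resistance in series:
  R'_carbon steel = ln(0.0712/0.0595)/(2πk) = 0.1795/(2π·39.1) = 7.307×10^-4 m·K/W
  R'_polyurethane foam = ln(0.160/0.0712)/(2πk) = 0.8097/(2π·0.0234) = 5.507 m·K/W
  R'_conv,out = 1/(2πr h) = 1/(2π·0.160·12.4) = 0.08022 m·K/W
ΣR = 7.307×10^-4 + 5.507 + 0.08022 = 5.588 m·K/W
Q' = ΔT/ΣR = (394 K − 282.69 K)/5.588 = 19.9 W/m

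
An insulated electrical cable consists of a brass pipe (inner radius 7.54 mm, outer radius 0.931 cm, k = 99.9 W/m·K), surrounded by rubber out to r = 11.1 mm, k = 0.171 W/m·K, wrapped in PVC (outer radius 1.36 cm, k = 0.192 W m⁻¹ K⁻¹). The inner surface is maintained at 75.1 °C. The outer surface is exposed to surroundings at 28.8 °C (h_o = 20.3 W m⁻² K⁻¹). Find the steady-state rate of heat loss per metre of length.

Treat each layer as a resistance in series:
  R'_brass = ln(0.00931/0.00754)/(2πk) = 0.2109/(2π·99.9) = 3.359×10^-4 m·K/W
  R'_rubber = ln(0.0111/0.00931)/(2πk) = 0.1759/(2π·0.171) = 0.1637 m·K/W
  R'_PVC = ln(0.0136/0.0111)/(2πk) = 0.2031/(2π·0.192) = 0.1684 m·K/W
  R'_conv,out = 1/(2πr h) = 1/(2π·0.0136·20.3) = 0.5765 m·K/W
ΣR = 3.359×10^-4 + 0.1637 + 0.1684 + 0.5765 = 0.9089 m·K/W
Q' = ΔT/ΣR = (75.1 °C − 28.8 °C)/0.9089 = 50.9 W/m

Q' = 50.9 W/m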